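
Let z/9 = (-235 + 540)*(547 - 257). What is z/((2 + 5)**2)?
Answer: 796050/49 ≈ 16246.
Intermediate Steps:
z = 796050 (z = 9*((-235 + 540)*(547 - 257)) = 9*(305*290) = 9*88450 = 796050)
z/((2 + 5)**2) = 796050/(2 + 5)**2 = 796050/7**2 = 796050/49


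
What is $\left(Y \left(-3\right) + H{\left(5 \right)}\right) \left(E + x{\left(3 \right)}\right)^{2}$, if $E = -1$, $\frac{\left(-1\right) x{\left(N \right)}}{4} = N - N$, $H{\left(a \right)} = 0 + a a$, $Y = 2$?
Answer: $19$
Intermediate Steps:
$H{\left(a \right)} = a^{2}$ ($H{\left(a \right)} = 0 + a^{2} = a^{2}$)
$x{\left(N \right)} = 0$ ($x{\left(N \right)} = - 4 \left(N - N\right) = \left(-4\right) 0 = 0$)
$\left(Y \left(-3\right) + H{\left(5 \right)}\right) \left(E + x{\left(3 \right)}\right)^{2} = \left(2 \left(-3\right) + 5^{2}\right) \left(-1 + 0\right)^{2} = \left(-6 + 25\right) \left(-1\right)^{2} = 19 \cdot 1 = 19$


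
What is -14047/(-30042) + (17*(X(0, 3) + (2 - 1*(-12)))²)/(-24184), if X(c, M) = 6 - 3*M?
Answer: 138958127/363267864 ≈ 0.38252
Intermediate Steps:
-14047/(-30042) + (17*(X(0, 3) + (2 - 1*(-12)))²)/(-24184) = -14047/(-30042) + (17*((6 - 3*3) + (2 - 1*(-12)))²)/(-24184) = -14047*(-1/30042) + (17*((6 - 9) + (2 + 12))²)*(-1/24184) = 14047/30042 + (17*(-3 + 14)²)*(-1/24184) = 14047/30042 + (17*11²)*(-1/24184) = 14047/30042 + (17*121)*(-1/24184) = 14047/30042 + 2057*(-1/24184) = 14047/30042 - 2057/24184 = 138958127/363267864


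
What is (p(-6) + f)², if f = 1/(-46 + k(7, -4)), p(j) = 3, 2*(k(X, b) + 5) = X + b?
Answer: 87025/9801 ≈ 8.8792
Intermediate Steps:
k(X, b) = -5 + X/2 + b/2 (k(X, b) = -5 + (X + b)/2 = -5 + (X/2 + b/2) = -5 + X/2 + b/2)
f = -2/99 (f = 1/(-46 + (-5 + (½)*7 + (½)*(-4))) = 1/(-46 + (-5 + 7/2 - 2)) = 1/(-46 - 7/2) = 1/(-99/2) = -2/99 ≈ -0.020202)
(p(-6) + f)² = (3 - 2/99)² = (295/99)² = 87025/9801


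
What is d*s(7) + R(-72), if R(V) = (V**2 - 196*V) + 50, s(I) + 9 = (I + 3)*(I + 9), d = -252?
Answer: -18706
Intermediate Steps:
s(I) = -9 + (3 + I)*(9 + I) (s(I) = -9 + (I + 3)*(I + 9) = -9 + (3 + I)*(9 + I))
R(V) = 50 + V**2 - 196*V
d*s(7) + R(-72) = -252*(18 + 7**2 + 12*7) + (50 + (-72)**2 - 196*(-72)) = -252*(18 + 49 + 84) + (50 + 5184 + 14112) = -252*151 + 19346 = -38052 + 19346 = -18706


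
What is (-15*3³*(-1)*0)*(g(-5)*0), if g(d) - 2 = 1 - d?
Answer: 0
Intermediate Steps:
g(d) = 3 - d (g(d) = 2 + (1 - d) = 3 - d)
(-15*3³*(-1)*0)*(g(-5)*0) = (-15*3³*(-1)*0)*((3 - 1*(-5))*0) = (-15*27*(-1)*0)*((3 + 5)*0) = (-(-405)*0)*(8*0) = -15*0*0 = 0*0 = 0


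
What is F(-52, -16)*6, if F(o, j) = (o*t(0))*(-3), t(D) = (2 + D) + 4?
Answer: 5616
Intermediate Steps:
t(D) = 6 + D
F(o, j) = -18*o (F(o, j) = (o*(6 + 0))*(-3) = (o*6)*(-3) = (6*o)*(-3) = -18*o)
F(-52, -16)*6 = -18*(-52)*6 = 936*6 = 5616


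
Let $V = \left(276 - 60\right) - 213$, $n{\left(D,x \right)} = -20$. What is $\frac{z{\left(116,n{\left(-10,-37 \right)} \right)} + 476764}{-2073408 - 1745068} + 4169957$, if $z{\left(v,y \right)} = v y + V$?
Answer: $\frac{15922880251085}{3818476} \approx 4.17 \cdot 10^{6}$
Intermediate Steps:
$V = 3$ ($V = 216 - 213 = 3$)
$z{\left(v,y \right)} = 3 + v y$ ($z{\left(v,y \right)} = v y + 3 = 3 + v y$)
$\frac{z{\left(116,n{\left(-10,-37 \right)} \right)} + 476764}{-2073408 - 1745068} + 4169957 = \frac{\left(3 + 116 \left(-20\right)\right) + 476764}{-2073408 - 1745068} + 4169957 = \frac{\left(3 - 2320\right) + 476764}{-3818476} + 4169957 = \left(-2317 + 476764\right) \left(- \frac{1}{3818476}\right) + 4169957 = 474447 \left(- \frac{1}{3818476}\right) + 4169957 = - \frac{474447}{3818476} + 4169957 = \frac{15922880251085}{3818476}$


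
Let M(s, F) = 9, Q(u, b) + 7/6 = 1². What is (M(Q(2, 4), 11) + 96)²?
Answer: 11025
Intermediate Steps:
Q(u, b) = -⅙ (Q(u, b) = -7/6 + 1² = -7/6 + 1 = -⅙)
(M(Q(2, 4), 11) + 96)² = (9 + 96)² = 105² = 11025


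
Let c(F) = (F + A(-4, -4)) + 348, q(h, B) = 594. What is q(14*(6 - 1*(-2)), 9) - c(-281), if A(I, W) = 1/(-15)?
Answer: 7906/15 ≈ 527.07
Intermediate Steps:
A(I, W) = -1/15
c(F) = 5219/15 + F (c(F) = (F - 1/15) + 348 = (-1/15 + F) + 348 = 5219/15 + F)
q(14*(6 - 1*(-2)), 9) - c(-281) = 594 - (5219/15 - 281) = 594 - 1*1004/15 = 594 - 1004/15 = 7906/15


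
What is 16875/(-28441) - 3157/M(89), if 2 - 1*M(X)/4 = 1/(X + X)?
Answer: -8003134343/20193110 ≈ -396.33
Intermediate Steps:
M(X) = 8 - 2/X (M(X) = 8 - 4/(X + X) = 8 - 4*1/(2*X) = 8 - 2/X)
16875/(-28441) - 3157/M(89) = 16875/(-28441) - 3157/(8 - 2/89) = 16875*(-1/28441) - 3157/(8 - 2*1/89) = -16875/28441 - 3157/(8 - 2/89) = -16875/28441 - 3157/710/89 = -16875/28441 - 3157*89/710 = -16875/28441 - 280973/710 = -8003134343/20193110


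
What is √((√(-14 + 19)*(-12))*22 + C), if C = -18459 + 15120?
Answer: √(-3339 - 264*√5) ≈ 62.684*I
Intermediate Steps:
C = -3339
√((√(-14 + 19)*(-12))*22 + C) = √((√(-14 + 19)*(-12))*22 - 3339) = √((√5*(-12))*22 - 3339) = √(-12*√5*22 - 3339) = √(-264*√5 - 3339) = √(-3339 - 264*√5)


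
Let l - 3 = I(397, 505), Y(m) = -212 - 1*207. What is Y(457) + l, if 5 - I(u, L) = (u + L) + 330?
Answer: -1643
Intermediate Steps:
Y(m) = -419 (Y(m) = -212 - 207 = -419)
I(u, L) = -325 - L - u (I(u, L) = 5 - ((u + L) + 330) = 5 - ((L + u) + 330) = 5 - (330 + L + u) = 5 + (-330 - L - u) = -325 - L - u)
l = -1224 (l = 3 + (-325 - 1*505 - 1*397) = 3 + (-325 - 505 - 397) = 3 - 1227 = -1224)
Y(457) + l = -419 - 1224 = -1643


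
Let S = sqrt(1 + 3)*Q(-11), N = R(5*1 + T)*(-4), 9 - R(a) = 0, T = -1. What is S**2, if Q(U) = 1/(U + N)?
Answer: 4/2209 ≈ 0.0018108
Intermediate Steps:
R(a) = 9 (R(a) = 9 - 1*0 = 9 + 0 = 9)
N = -36 (N = 9*(-4) = -36)
Q(U) = 1/(-36 + U) (Q(U) = 1/(U - 36) = 1/(-36 + U))
S = -2/47 (S = sqrt(1 + 3)/(-36 - 11) = sqrt(4)/(-47) = 2*(-1/47) = -2/47 ≈ -0.042553)
S**2 = (-2/47)**2 = 4/2209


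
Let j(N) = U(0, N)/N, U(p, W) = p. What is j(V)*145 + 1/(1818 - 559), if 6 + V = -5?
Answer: 1/1259 ≈ 0.00079428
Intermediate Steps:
V = -11 (V = -6 - 5 = -11)
j(N) = 0 (j(N) = 0/N = 0)
j(V)*145 + 1/(1818 - 559) = 0*145 + 1/(1818 - 559) = 0 + 1/1259 = 1/1259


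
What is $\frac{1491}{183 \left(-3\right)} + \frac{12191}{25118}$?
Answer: $- \frac{10252693}{4596594} \approx -2.2305$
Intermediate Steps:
$\frac{1491}{183 \left(-3\right)} + \frac{12191}{25118} = \frac{1491}{-549} + 12191 \cdot \frac{1}{25118} = 1491 \left(- \frac{1}{549}\right) + \frac{12191}{25118} = - \frac{497}{183} + \frac{12191}{25118} = - \frac{10252693}{4596594}$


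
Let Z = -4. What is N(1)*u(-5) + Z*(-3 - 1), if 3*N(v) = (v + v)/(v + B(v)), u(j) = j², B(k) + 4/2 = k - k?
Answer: -⅔ ≈ -0.66667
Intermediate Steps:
B(k) = -2 (B(k) = -2 + (k - k) = -2 + 0 = -2)
N(v) = 2*v/(3*(-2 + v)) (N(v) = ((v + v)/(v - 2))/3 = ((2*v)/(-2 + v))/3 = (2*v/(-2 + v))/3 = 2*v/(3*(-2 + v)))
N(1)*u(-5) + Z*(-3 - 1) = ((⅔)*1/(-2 + 1))*(-5)² - 4*(-3 - 1) = ((⅔)*1/(-1))*25 - 4*(-4) = ((⅔)*1*(-1))*25 + 16 = -⅔*25 + 16 = -50/3 + 16 = -⅔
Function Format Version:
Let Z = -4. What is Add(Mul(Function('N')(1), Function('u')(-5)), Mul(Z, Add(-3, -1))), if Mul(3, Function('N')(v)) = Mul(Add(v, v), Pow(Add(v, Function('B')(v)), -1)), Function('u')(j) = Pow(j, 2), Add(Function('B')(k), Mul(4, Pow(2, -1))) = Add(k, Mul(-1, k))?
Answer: Rational(-2, 3) ≈ -0.66667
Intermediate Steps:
Function('B')(k) = -2 (Function('B')(k) = Add(-2, Add(k, Mul(-1, k))) = Add(-2, 0) = -2)
Function('N')(v) = Mul(Rational(2, 3), v, Pow(Add(-2, v), -1)) (Function('N')(v) = Mul(Rational(1, 3), Mul(Add(v, v), Pow(Add(v, -2), -1))) = Mul(Rational(1, 3), Mul(Mul(2, v), Pow(Add(-2, v), -1))) = Mul(Rational(1, 3), Mul(2, v, Pow(Add(-2, v), -1))) = Mul(Rational(2, 3), v, Pow(Add(-2, v), -1)))
Add(Mul(Function('N')(1), Function('u')(-5)), Mul(Z, Add(-3, -1))) = Add(Mul(Mul(Rational(2, 3), 1, Pow(Add(-2, 1), -1)), Pow(-5, 2)), Mul(-4, Add(-3, -1))) = Add(Mul(Mul(Rational(2, 3), 1, Pow(-1, -1)), 25), Mul(-4, -4)) = Add(Mul(Mul(Rational(2, 3), 1, -1), 25), 16) = Add(Mul(Rational(-2, 3), 25), 16) = Add(Rational(-50, 3), 16) = Rational(-2, 3)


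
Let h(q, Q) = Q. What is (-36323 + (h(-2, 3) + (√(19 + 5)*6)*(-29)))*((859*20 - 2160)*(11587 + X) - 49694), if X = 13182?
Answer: -13510338515520 - 129449278728*√6 ≈ -1.3827e+13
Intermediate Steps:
(-36323 + (h(-2, 3) + (√(19 + 5)*6)*(-29)))*((859*20 - 2160)*(11587 + X) - 49694) = (-36323 + (3 + (√(19 + 5)*6)*(-29)))*((859*20 - 2160)*(11587 + 13182) - 49694) = (-36323 + (3 + (√24*6)*(-29)))*((17180 - 2160)*24769 - 49694) = (-36323 + (3 + ((2*√6)*6)*(-29)))*(15020*24769 - 49694) = (-36323 + (3 + (12*√6)*(-29)))*(372030380 - 49694) = (-36323 + (3 - 348*√6))*371980686 = (-36320 - 348*√6)*371980686 = -13510338515520 - 129449278728*√6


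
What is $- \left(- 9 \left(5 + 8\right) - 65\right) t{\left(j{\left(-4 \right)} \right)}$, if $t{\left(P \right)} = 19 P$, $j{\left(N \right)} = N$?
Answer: $-13832$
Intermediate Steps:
$- \left(- 9 \left(5 + 8\right) - 65\right) t{\left(j{\left(-4 \right)} \right)} = - \left(- 9 \left(5 + 8\right) - 65\right) 19 \left(-4\right) = - \left(\left(-9\right) 13 - 65\right) \left(-76\right) = - \left(-117 - 65\right) \left(-76\right) = - \left(-182\right) \left(-76\right) = \left(-1\right) 13832 = -13832$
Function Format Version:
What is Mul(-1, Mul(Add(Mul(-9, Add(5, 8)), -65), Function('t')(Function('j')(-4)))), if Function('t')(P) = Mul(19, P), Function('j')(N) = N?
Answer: -13832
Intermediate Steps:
Mul(-1, Mul(Add(Mul(-9, Add(5, 8)), -65), Function('t')(Function('j')(-4)))) = Mul(-1, Mul(Add(Mul(-9, Add(5, 8)), -65), Mul(19, -4))) = Mul(-1, Mul(Add(Mul(-9, 13), -65), -76)) = Mul(-1, Mul(Add(-117, -65), -76)) = Mul(-1, Mul(-182, -76)) = Mul(-1, 13832) = -13832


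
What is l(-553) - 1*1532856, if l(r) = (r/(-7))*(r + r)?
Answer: -1620230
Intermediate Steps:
l(r) = -2*r²/7 (l(r) = (r*(-⅐))*(2*r) = (-r/7)*(2*r) = -2*r²/7)
l(-553) - 1*1532856 = -2/7*(-553)² - 1*1532856 = -2/7*305809 - 1532856 = -87374 - 1532856 = -1620230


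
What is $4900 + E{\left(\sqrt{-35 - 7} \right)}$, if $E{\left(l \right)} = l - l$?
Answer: $4900$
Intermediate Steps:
$E{\left(l \right)} = 0$
$4900 + E{\left(\sqrt{-35 - 7} \right)} = 4900 + 0 = 4900$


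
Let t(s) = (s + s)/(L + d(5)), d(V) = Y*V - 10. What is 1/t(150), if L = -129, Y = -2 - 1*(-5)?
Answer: -31/75 ≈ -0.41333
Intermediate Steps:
Y = 3 (Y = -2 + 5 = 3)
d(V) = -10 + 3*V (d(V) = 3*V - 10 = -10 + 3*V)
t(s) = -s/62 (t(s) = (s + s)/(-129 + (-10 + 3*5)) = (2*s)/(-129 + (-10 + 15)) = (2*s)/(-129 + 5) = (2*s)/(-124) = (2*s)*(-1/124) = -s/62)
1/t(150) = 1/(-1/62*150) = 1/(-75/31) = -31/75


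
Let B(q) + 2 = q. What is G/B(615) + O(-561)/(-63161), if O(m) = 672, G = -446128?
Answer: -4025471792/5531099 ≈ -727.79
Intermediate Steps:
B(q) = -2 + q
G/B(615) + O(-561)/(-63161) = -446128/(-2 + 615) + 672/(-63161) = -446128/613 + 672*(-1/63161) = -446128*1/613 - 96/9023 = -446128/613 - 96/9023 = -4025471792/5531099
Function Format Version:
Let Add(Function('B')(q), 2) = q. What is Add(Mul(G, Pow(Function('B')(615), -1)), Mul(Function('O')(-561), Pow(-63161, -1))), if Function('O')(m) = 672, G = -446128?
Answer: Rational(-4025471792, 5531099) ≈ -727.79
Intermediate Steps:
Function('B')(q) = Add(-2, q)
Add(Mul(G, Pow(Function('B')(615), -1)), Mul(Function('O')(-561), Pow(-63161, -1))) = Add(Mul(-446128, Pow(Add(-2, 615), -1)), Mul(672, Pow(-63161, -1))) = Add(Mul(-446128, Pow(613, -1)), Mul(672, Rational(-1, 63161))) = Add(Mul(-446128, Rational(1, 613)), Rational(-96, 9023)) = Add(Rational(-446128, 613), Rational(-96, 9023)) = Rational(-4025471792, 5531099)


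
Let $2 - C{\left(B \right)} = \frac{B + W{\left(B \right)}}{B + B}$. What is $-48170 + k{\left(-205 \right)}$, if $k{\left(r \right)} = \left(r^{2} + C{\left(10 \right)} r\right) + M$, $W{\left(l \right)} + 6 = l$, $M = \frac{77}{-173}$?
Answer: $- \frac{2218533}{346} \approx -6411.9$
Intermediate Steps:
$M = - \frac{77}{173}$ ($M = 77 \left(- \frac{1}{173}\right) = - \frac{77}{173} \approx -0.44509$)
$W{\left(l \right)} = -6 + l$
$C{\left(B \right)} = 2 - \frac{-6 + 2 B}{2 B}$ ($C{\left(B \right)} = 2 - \frac{B + \left(-6 + B\right)}{B + B} = 2 - \frac{-6 + 2 B}{2 B}$)
$k{\left(r \right)} = - \frac{77}{173} + r^{2} + \frac{13 r}{10}$ ($k{\left(r \right)} = \left(r^{2} + \frac{3 + 10}{10} r\right) - \frac{77}{173} = \left(r^{2} + \frac{1}{10} \cdot 13 r\right) - \frac{77}{173} = \left(r^{2} + \frac{13 r}{10}\right) - \frac{77}{173} = - \frac{77}{173} + r^{2} + \frac{13 r}{10}$)
$-48170 + k{\left(-205 \right)} = -48170 + \left(- \frac{77}{173} + \left(-205\right)^{2} + \frac{13}{10} \left(-205\right)\right) = -48170 - - \frac{14448287}{346} = -48170 + \frac{14448287}{346} = - \frac{2218533}{346}$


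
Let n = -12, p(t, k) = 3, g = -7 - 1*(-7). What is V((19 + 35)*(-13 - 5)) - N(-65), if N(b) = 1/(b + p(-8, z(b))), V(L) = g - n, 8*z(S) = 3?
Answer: 745/62 ≈ 12.016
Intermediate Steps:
g = 0 (g = -7 + 7 = 0)
z(S) = 3/8 (z(S) = (⅛)*3 = 3/8)
V(L) = 12 (V(L) = 0 - 1*(-12) = 0 + 12 = 12)
N(b) = 1/(3 + b) (N(b) = 1/(b + 3) = 1/(3 + b))
V((19 + 35)*(-13 - 5)) - N(-65) = 12 - 1/(3 - 65) = 12 - 1/(-62) = 12 - 1*(-1/62) = 12 + 1/62 = 745/62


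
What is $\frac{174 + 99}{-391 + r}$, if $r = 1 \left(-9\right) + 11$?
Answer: $- \frac{273}{389} \approx -0.7018$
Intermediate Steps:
$r = 2$ ($r = -9 + 11 = 2$)
$\frac{174 + 99}{-391 + r} = \frac{174 + 99}{-391 + 2} = \frac{273}{-389} = 273 \left(- \frac{1}{389}\right) = - \frac{273}{389}$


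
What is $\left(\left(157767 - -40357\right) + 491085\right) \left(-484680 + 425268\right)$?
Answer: $-40947285108$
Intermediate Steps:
$\left(\left(157767 - -40357\right) + 491085\right) \left(-484680 + 425268\right) = \left(\left(157767 + 40357\right) + 491085\right) \left(-59412\right) = \left(198124 + 491085\right) \left(-59412\right) = 689209 \left(-59412\right) = -40947285108$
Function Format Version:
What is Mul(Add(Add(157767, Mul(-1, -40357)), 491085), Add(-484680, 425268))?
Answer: -40947285108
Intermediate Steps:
Mul(Add(Add(157767, Mul(-1, -40357)), 491085), Add(-484680, 425268)) = Mul(Add(Add(157767, 40357), 491085), -59412) = Mul(Add(198124, 491085), -59412) = Mul(689209, -59412) = -40947285108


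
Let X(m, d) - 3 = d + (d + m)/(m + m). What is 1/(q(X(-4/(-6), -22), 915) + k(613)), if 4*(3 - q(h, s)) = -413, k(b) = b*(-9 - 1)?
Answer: -4/24095 ≈ -0.00016601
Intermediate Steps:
X(m, d) = 3 + d + (d + m)/(2*m) (X(m, d) = 3 + (d + (d + m)/(m + m)) = 3 + (d + (d + m)/((2*m))) = 3 + (d + (d + m)*(1/(2*m))) = 3 + (d + (d + m)/(2*m)) = 3 + d + (d + m)/(2*m))
k(b) = -10*b (k(b) = b*(-10) = -10*b)
q(h, s) = 425/4 (q(h, s) = 3 - ¼*(-413) = 3 + 413/4 = 425/4)
1/(q(X(-4/(-6), -22), 915) + k(613)) = 1/(425/4 - 10*613) = 1/(425/4 - 6130) = 1/(-24095/4) = -4/24095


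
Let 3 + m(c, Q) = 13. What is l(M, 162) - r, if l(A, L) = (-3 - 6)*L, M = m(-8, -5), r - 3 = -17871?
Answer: 16410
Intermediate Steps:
m(c, Q) = 10 (m(c, Q) = -3 + 13 = 10)
r = -17868 (r = 3 - 17871 = -17868)
M = 10
l(A, L) = -9*L
l(M, 162) - r = -9*162 - 1*(-17868) = -1458 + 17868 = 16410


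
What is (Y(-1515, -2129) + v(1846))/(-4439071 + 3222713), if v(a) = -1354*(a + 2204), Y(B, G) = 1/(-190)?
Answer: 1041903001/231108020 ≈ 4.5083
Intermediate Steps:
Y(B, G) = -1/190
v(a) = -2984216 - 1354*a (v(a) = -1354*(2204 + a) = -2984216 - 1354*a)
(Y(-1515, -2129) + v(1846))/(-4439071 + 3222713) = (-1/190 + (-2984216 - 1354*1846))/(-4439071 + 3222713) = (-1/190 + (-2984216 - 2499484))/(-1216358) = (-1/190 - 5483700)*(-1/1216358) = -1041903001/190*(-1/1216358) = 1041903001/231108020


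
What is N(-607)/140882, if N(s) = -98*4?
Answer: -28/10063 ≈ -0.0027825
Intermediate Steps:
N(s) = -392
N(-607)/140882 = -392/140882 = -392*1/140882 = -28/10063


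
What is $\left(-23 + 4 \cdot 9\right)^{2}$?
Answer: $169$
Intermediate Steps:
$\left(-23 + 4 \cdot 9\right)^{2} = \left(-23 + 36\right)^{2} = 13^{2} = 169$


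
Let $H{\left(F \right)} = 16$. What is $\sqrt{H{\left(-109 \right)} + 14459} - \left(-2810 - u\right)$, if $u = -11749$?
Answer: $-8939 + 5 \sqrt{579} \approx -8818.7$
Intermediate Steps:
$\sqrt{H{\left(-109 \right)} + 14459} - \left(-2810 - u\right) = \sqrt{16 + 14459} - \left(-2810 - -11749\right) = \sqrt{14475} - \left(-2810 + 11749\right) = 5 \sqrt{579} - 8939 = -8939 + 5 \sqrt{579}$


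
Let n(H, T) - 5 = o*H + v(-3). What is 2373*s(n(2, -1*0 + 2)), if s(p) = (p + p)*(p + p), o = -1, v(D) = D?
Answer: 0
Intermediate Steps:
n(H, T) = 2 - H (n(H, T) = 5 + (-H - 3) = 5 + (-3 - H) = 2 - H)
s(p) = 4*p² (s(p) = (2*p)*(2*p) = 4*p²)
2373*s(n(2, -1*0 + 2)) = 2373*(4*(2 - 1*2)²) = 2373*(4*(2 - 2)²) = 2373*(4*0²) = 2373*(4*0) = 2373*0 = 0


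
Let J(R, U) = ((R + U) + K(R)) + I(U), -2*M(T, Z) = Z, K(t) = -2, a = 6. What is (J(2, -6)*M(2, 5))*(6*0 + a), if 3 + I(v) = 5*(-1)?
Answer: 210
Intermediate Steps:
I(v) = -8 (I(v) = -3 + 5*(-1) = -3 - 5 = -8)
M(T, Z) = -Z/2
J(R, U) = -10 + R + U (J(R, U) = ((R + U) - 2) - 8 = (-2 + R + U) - 8 = -10 + R + U)
(J(2, -6)*M(2, 5))*(6*0 + a) = ((-10 + 2 - 6)*(-1/2*5))*(6*0 + 6) = (-14*(-5/2))*(0 + 6) = 35*6 = 210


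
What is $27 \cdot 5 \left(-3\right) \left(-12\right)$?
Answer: $4860$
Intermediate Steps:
$27 \cdot 5 \left(-3\right) \left(-12\right) = 27 \left(-15\right) \left(-12\right) = \left(-405\right) \left(-12\right) = 4860$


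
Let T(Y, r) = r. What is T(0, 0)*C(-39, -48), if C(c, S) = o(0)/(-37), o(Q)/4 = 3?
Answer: 0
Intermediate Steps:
o(Q) = 12 (o(Q) = 4*3 = 12)
C(c, S) = -12/37 (C(c, S) = 12/(-37) = 12*(-1/37) = -12/37)
T(0, 0)*C(-39, -48) = 0*(-12/37) = 0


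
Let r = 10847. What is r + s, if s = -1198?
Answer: 9649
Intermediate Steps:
r + s = 10847 - 1198 = 9649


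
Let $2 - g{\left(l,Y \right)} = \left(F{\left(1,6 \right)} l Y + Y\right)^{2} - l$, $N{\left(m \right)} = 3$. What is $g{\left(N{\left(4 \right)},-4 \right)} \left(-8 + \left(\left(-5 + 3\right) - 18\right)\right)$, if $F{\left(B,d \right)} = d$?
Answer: $161588$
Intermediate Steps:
$g{\left(l,Y \right)} = 2 + l - \left(Y + 6 Y l\right)^{2}$ ($g{\left(l,Y \right)} = 2 - \left(\left(6 l Y + Y\right)^{2} - l\right) = 2 - \left(\left(6 Y l + Y\right)^{2} - l\right) = 2 - \left(\left(Y + 6 Y l\right)^{2} - l\right) = 2 + \left(l - \left(Y + 6 Y l\right)^{2}\right) = 2 + l - \left(Y + 6 Y l\right)^{2}$)
$g{\left(N{\left(4 \right)},-4 \right)} \left(-8 + \left(\left(-5 + 3\right) - 18\right)\right) = \left(2 + 3 - \left(-4\right)^{2} \left(1 + 6 \cdot 3\right)^{2}\right) \left(-8 + \left(\left(-5 + 3\right) - 18\right)\right) = \left(2 + 3 - 16 \left(1 + 18\right)^{2}\right) \left(-8 - 20\right) = \left(2 + 3 - 16 \cdot 19^{2}\right) \left(-8 - 20\right) = \left(2 + 3 - 16 \cdot 361\right) \left(-28\right) = \left(2 + 3 - 5776\right) \left(-28\right) = \left(-5771\right) \left(-28\right) = 161588$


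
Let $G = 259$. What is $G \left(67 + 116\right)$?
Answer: $47397$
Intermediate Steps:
$G \left(67 + 116\right) = 259 \left(67 + 116\right) = 259 \cdot 183 = 47397$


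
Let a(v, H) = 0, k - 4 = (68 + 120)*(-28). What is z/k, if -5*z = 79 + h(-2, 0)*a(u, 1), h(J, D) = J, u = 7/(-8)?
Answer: 79/26300 ≈ 0.0030038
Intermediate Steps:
u = -7/8 (u = 7*(-⅛) = -7/8 ≈ -0.87500)
k = -5260 (k = 4 + (68 + 120)*(-28) = 4 + 188*(-28) = 4 - 5264 = -5260)
z = -79/5 (z = -(79 - 2*0)/5 = -(79 + 0)/5 = -⅕*79 = -79/5 ≈ -15.800)
z/k = -79/5/(-5260) = -79/5*(-1/5260) = 79/26300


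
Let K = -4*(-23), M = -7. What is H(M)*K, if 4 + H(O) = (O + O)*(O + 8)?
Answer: -1656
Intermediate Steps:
H(O) = -4 + 2*O*(8 + O) (H(O) = -4 + (O + O)*(O + 8) = -4 + (2*O)*(8 + O) = -4 + 2*O*(8 + O))
K = 92
H(M)*K = (-4 + 2*(-7)² + 16*(-7))*92 = (-4 + 2*49 - 112)*92 = (-4 + 98 - 112)*92 = -18*92 = -1656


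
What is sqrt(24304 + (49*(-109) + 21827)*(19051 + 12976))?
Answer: sqrt(528021426) ≈ 22979.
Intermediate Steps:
sqrt(24304 + (49*(-109) + 21827)*(19051 + 12976)) = sqrt(24304 + (-5341 + 21827)*32027) = sqrt(24304 + 16486*32027) = sqrt(24304 + 527997122) = sqrt(528021426)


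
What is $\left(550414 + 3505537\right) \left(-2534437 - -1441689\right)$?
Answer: $-4432132343348$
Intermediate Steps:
$\left(550414 + 3505537\right) \left(-2534437 - -1441689\right) = 4055951 \left(-2534437 + \left(-313787 + 1755476\right)\right) = 4055951 \left(-2534437 + 1441689\right) = 4055951 \left(-1092748\right) = -4432132343348$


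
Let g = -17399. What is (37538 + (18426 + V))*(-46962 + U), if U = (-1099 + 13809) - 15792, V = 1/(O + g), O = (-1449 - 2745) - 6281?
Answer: -39032832066770/13937 ≈ -2.8007e+9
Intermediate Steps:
O = -10475 (O = -4194 - 6281 = -10475)
V = -1/27874 (V = 1/(-10475 - 17399) = 1/(-27874) = -1/27874 ≈ -3.5876e-5)
U = -3082 (U = 12710 - 15792 = -3082)
(37538 + (18426 + V))*(-46962 + U) = (37538 + (18426 - 1/27874))*(-46962 - 3082) = (37538 + 513606323/27874)*(-50044) = (1559940535/27874)*(-50044) = -39032832066770/13937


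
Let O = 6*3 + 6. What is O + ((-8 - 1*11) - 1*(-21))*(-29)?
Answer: -34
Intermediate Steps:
O = 24 (O = 18 + 6 = 24)
O + ((-8 - 1*11) - 1*(-21))*(-29) = 24 + ((-8 - 1*11) - 1*(-21))*(-29) = 24 + ((-8 - 11) + 21)*(-29) = 24 + (-19 + 21)*(-29) = 24 + 2*(-29) = 24 - 58 = -34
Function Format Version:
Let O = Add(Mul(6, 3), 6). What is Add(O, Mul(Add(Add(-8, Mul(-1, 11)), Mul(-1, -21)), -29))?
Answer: -34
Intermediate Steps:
O = 24 (O = Add(18, 6) = 24)
Add(O, Mul(Add(Add(-8, Mul(-1, 11)), Mul(-1, -21)), -29)) = Add(24, Mul(Add(Add(-8, Mul(-1, 11)), Mul(-1, -21)), -29)) = Add(24, Mul(Add(Add(-8, -11), 21), -29)) = Add(24, Mul(Add(-19, 21), -29)) = Add(24, Mul(2, -29)) = Add(24, -58) = -34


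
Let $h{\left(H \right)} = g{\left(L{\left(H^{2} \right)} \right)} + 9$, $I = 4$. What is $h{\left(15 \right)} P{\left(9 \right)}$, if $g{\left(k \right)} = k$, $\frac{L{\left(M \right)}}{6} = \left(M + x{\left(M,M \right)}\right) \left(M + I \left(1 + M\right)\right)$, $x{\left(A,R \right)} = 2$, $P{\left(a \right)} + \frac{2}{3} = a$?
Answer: $12814225$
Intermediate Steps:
$P{\left(a \right)} = - \frac{2}{3} + a$
$L{\left(M \right)} = 6 \left(2 + M\right) \left(4 + 5 M\right)$ ($L{\left(M \right)} = 6 \left(M + 2\right) \left(M + 4 \left(1 + M\right)\right) = 6 \left(2 + M\right) \left(M + \left(4 + 4 M\right)\right) = 6 \left(2 + M\right) \left(4 + 5 M\right)$)
$h{\left(H \right)} = 57 + 30 H^{4} + 84 H^{2}$ ($h{\left(H \right)} = \left(48 + 30 \left(H^{2}\right)^{2} + 84 H^{2}\right) + 9 = \left(48 + 30 H^{4} + 84 H^{2}\right) + 9 = 57 + 30 H^{4} + 84 H^{2}$)
$h{\left(15 \right)} P{\left(9 \right)} = \left(57 + 30 \cdot 15^{4} + 84 \cdot 15^{2}\right) \left(- \frac{2}{3} + 9\right) = \left(57 + 30 \cdot 50625 + 84 \cdot 225\right) \frac{25}{3} = \left(57 + 1518750 + 18900\right) \frac{25}{3} = 1537707 \cdot \frac{25}{3} = 12814225$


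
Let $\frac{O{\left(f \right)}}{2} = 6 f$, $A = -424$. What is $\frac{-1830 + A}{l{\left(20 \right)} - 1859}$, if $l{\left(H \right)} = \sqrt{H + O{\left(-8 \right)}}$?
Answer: $\frac{182182}{150259} + \frac{196 i \sqrt{19}}{150259} \approx 1.2125 + 0.0056858 i$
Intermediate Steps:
$O{\left(f \right)} = 12 f$ ($O{\left(f \right)} = 2 \cdot 6 f = 12 f$)
$l{\left(H \right)} = \sqrt{-96 + H}$ ($l{\left(H \right)} = \sqrt{H + 12 \left(-8\right)} = \sqrt{H - 96} = \sqrt{-96 + H}$)
$\frac{-1830 + A}{l{\left(20 \right)} - 1859} = \frac{-1830 - 424}{\sqrt{-96 + 20} - 1859} = - \frac{2254}{\sqrt{-76} - 1859} = - \frac{2254}{2 i \sqrt{19} - 1859} = - \frac{2254}{-1859 + 2 i \sqrt{19}}$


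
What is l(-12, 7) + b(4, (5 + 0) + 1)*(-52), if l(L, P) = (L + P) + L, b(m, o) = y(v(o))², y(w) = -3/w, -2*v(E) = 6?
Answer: -69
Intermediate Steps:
v(E) = -3 (v(E) = -½*6 = -3)
b(m, o) = 1 (b(m, o) = (-3/(-3))² = (-3*(-⅓))² = 1² = 1)
l(L, P) = P + 2*L
l(-12, 7) + b(4, (5 + 0) + 1)*(-52) = (7 + 2*(-12)) + 1*(-52) = (7 - 24) - 52 = -17 - 52 = -69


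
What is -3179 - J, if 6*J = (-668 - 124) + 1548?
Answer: -3305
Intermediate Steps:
J = 126 (J = ((-668 - 124) + 1548)/6 = (-792 + 1548)/6 = (⅙)*756 = 126)
-3179 - J = -3179 - 1*126 = -3179 - 126 = -3305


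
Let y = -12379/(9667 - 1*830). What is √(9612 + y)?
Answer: √750516380005/8837 ≈ 98.034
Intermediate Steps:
y = -12379/8837 (y = -12379/(9667 - 830) = -12379/8837 ≈ -1.4008)
√(9612 + y) = √(9612 - 12379/8837) = √(84928865/8837) = √750516380005/8837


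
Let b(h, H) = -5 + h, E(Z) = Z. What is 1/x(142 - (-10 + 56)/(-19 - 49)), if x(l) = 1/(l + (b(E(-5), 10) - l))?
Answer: -10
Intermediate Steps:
x(l) = -⅒ (x(l) = 1/(l + ((-5 - 5) - l)) = 1/(l + (-10 - l)) = 1/(-10) = -⅒)
1/x(142 - (-10 + 56)/(-19 - 49)) = 1/(-⅒) = -10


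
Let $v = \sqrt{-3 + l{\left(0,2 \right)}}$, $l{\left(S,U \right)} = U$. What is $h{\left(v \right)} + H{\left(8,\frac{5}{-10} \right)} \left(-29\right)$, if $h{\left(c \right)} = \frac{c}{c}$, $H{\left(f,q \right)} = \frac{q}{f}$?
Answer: $\frac{45}{16} \approx 2.8125$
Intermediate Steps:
$v = i$ ($v = \sqrt{-3 + 2} = \sqrt{-1} = i \approx 1.0 i$)
$h{\left(c \right)} = 1$
$h{\left(v \right)} + H{\left(8,\frac{5}{-10} \right)} \left(-29\right) = 1 + \frac{5 \frac{1}{-10}}{8} \left(-29\right) = 1 + 5 \left(- \frac{1}{10}\right) \frac{1}{8} \left(-29\right) = 1 + \left(- \frac{1}{2}\right) \frac{1}{8} \left(-29\right) = 1 - - \frac{29}{16} = 1 + \frac{29}{16} = \frac{45}{16}$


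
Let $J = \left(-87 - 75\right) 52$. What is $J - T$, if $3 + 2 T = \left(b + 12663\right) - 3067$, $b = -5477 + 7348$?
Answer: $-14156$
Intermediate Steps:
$b = 1871$
$J = -8424$ ($J = \left(-162\right) 52 = -8424$)
$T = 5732$ ($T = - \frac{3}{2} + \frac{\left(1871 + 12663\right) - 3067}{2} = - \frac{3}{2} + \frac{14534 - 3067}{2} = - \frac{3}{2} + \frac{1}{2} \cdot 11467 = - \frac{3}{2} + \frac{11467}{2} = 5732$)
$J - T = -8424 - 5732 = -14156$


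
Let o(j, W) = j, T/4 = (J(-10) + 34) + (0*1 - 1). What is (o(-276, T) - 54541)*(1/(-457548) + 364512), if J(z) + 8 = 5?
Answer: -1306067779118825/65364 ≈ -1.9981e+10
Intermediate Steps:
J(z) = -3 (J(z) = -8 + 5 = -3)
T = 120 (T = 4*((-3 + 34) + (0*1 - 1)) = 4*(31 + (0 - 1)) = 4*(31 - 1) = 4*30 = 120)
(o(-276, T) - 54541)*(1/(-457548) + 364512) = (-276 - 54541)*(1/(-457548) + 364512) = -54817*(-1/457548 + 364512) = -54817*166781736575/457548 = -1306067779118825/65364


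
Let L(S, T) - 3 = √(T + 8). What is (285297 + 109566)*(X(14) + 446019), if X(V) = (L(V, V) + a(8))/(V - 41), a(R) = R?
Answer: 1585046155742/9 - 131621*√22/9 ≈ 1.7612e+11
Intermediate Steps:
L(S, T) = 3 + √(8 + T) (L(S, T) = 3 + √(T + 8) = 3 + √(8 + T))
X(V) = (11 + √(8 + V))/(-41 + V) (X(V) = ((3 + √(8 + V)) + 8)/(V - 41) = (11 + √(8 + V))/(-41 + V))
(285297 + 109566)*(X(14) + 446019) = (285297 + 109566)*((11 + √(8 + 14))/(-41 + 14) + 446019) = 394863*((11 + √22)/(-27) + 446019) = 394863*(-(11 + √22)/27 + 446019) = 394863*((-11/27 - √22/27) + 446019) = 394863*(12042502/27 - √22/27) = 1585046155742/9 - 131621*√22/9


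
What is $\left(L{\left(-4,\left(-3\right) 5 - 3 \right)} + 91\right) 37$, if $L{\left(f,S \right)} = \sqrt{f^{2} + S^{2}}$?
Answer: $3367 + 74 \sqrt{85} \approx 4049.2$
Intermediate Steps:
$L{\left(f,S \right)} = \sqrt{S^{2} + f^{2}}$
$\left(L{\left(-4,\left(-3\right) 5 - 3 \right)} + 91\right) 37 = \left(\sqrt{\left(\left(-3\right) 5 - 3\right)^{2} + \left(-4\right)^{2}} + 91\right) 37 = \left(\sqrt{\left(-15 - 3\right)^{2} + 16} + 91\right) 37 = \left(\sqrt{\left(-18\right)^{2} + 16} + 91\right) 37 = \left(\sqrt{324 + 16} + 91\right) 37 = \left(\sqrt{340} + 91\right) 37 = \left(2 \sqrt{85} + 91\right) 37 = \left(91 + 2 \sqrt{85}\right) 37 = 3367 + 74 \sqrt{85}$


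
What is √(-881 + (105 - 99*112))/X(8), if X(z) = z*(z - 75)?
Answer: -I*√2966/268 ≈ -0.20321*I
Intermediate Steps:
X(z) = z*(-75 + z)
√(-881 + (105 - 99*112))/X(8) = √(-881 + (105 - 99*112))/((8*(-75 + 8))) = √(-881 + (105 - 11088))/((8*(-67))) = √(-881 - 10983)/(-536) = √(-11864)*(-1/536) = (2*I*√2966)*(-1/536) = -I*√2966/268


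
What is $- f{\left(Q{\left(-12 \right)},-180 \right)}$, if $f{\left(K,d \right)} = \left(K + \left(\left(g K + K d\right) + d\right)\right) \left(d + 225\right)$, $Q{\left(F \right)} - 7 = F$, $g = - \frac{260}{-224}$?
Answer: $- \frac{1787175}{56} \approx -31914.0$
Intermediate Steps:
$g = \frac{65}{56}$ ($g = \left(-260\right) \left(- \frac{1}{224}\right) = \frac{65}{56} \approx 1.1607$)
$Q{\left(F \right)} = 7 + F$
$f{\left(K,d \right)} = \left(225 + d\right) \left(d + \frac{121 K}{56} + K d\right)$ ($f{\left(K,d \right)} = \left(K + \left(\left(\frac{65 K}{56} + K d\right) + d\right)\right) \left(d + 225\right) = \left(K + \left(d + \frac{65 K}{56} + K d\right)\right) \left(225 + d\right) = \left(d + \frac{121 K}{56} + K d\right) \left(225 + d\right) = \left(225 + d\right) \left(d + \frac{121 K}{56} + K d\right)$)
$- f{\left(Q{\left(-12 \right)},-180 \right)} = - (\left(-180\right)^{2} + 225 \left(-180\right) + \frac{27225 \left(7 - 12\right)}{56} + \left(7 - 12\right) \left(-180\right)^{2} + \frac{12721}{56} \left(7 - 12\right) \left(-180\right)) = - (32400 - 40500 + \frac{27225}{56} \left(-5\right) - 162000 + \frac{12721}{56} \left(-5\right) \left(-180\right)) = - (32400 - 40500 - \frac{136125}{56} - 162000 + \frac{2862225}{14}) = \left(-1\right) \frac{1787175}{56} = - \frac{1787175}{56}$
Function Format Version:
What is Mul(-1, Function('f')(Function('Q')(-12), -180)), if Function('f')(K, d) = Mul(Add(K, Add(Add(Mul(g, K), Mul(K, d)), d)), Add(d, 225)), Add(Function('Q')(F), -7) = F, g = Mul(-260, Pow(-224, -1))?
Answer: Rational(-1787175, 56) ≈ -31914.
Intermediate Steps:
g = Rational(65, 56) (g = Mul(-260, Rational(-1, 224)) = Rational(65, 56) ≈ 1.1607)
Function('Q')(F) = Add(7, F)
Function('f')(K, d) = Mul(Add(225, d), Add(d, Mul(Rational(121, 56), K), Mul(K, d))) (Function('f')(K, d) = Mul(Add(K, Add(Add(Mul(Rational(65, 56), K), Mul(K, d)), d)), Add(d, 225)) = Mul(Add(K, Add(d, Mul(Rational(65, 56), K), Mul(K, d))), Add(225, d)) = Mul(Add(d, Mul(Rational(121, 56), K), Mul(K, d)), Add(225, d)) = Mul(Add(225, d), Add(d, Mul(Rational(121, 56), K), Mul(K, d))))
Mul(-1, Function('f')(Function('Q')(-12), -180)) = Mul(-1, Add(Pow(-180, 2), Mul(225, -180), Mul(Rational(27225, 56), Add(7, -12)), Mul(Add(7, -12), Pow(-180, 2)), Mul(Rational(12721, 56), Add(7, -12), -180))) = Mul(-1, Add(32400, -40500, Mul(Rational(27225, 56), -5), Mul(-5, 32400), Mul(Rational(12721, 56), -5, -180))) = Mul(-1, Add(32400, -40500, Rational(-136125, 56), -162000, Rational(2862225, 14))) = Mul(-1, Rational(1787175, 56)) = Rational(-1787175, 56)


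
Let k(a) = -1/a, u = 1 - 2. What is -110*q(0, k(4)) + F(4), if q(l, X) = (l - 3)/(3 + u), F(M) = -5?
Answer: 160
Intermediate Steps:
u = -1
q(l, X) = -3/2 + l/2 (q(l, X) = (l - 3)/(3 - 1) = (-3 + l)/2 = (-3 + l)*(½) = -3/2 + l/2)
-110*q(0, k(4)) + F(4) = -110*(-3/2 + (½)*0) - 5 = -110*(-3/2 + 0) - 5 = -110*(-3/2) - 5 = 165 - 5 = 160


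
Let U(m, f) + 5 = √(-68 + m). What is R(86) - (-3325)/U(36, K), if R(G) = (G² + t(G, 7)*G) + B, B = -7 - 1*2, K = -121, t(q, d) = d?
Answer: 23092/3 - 700*I*√2/3 ≈ 7697.3 - 329.98*I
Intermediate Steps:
B = -9 (B = -7 - 2 = -9)
U(m, f) = -5 + √(-68 + m)
R(G) = -9 + G² + 7*G (R(G) = (G² + 7*G) - 9 = -9 + G² + 7*G)
R(86) - (-3325)/U(36, K) = (-9 + 86² + 7*86) - (-3325)/(-5 + √(-68 + 36)) = (-9 + 7396 + 602) - (-3325)/(-5 + √(-32)) = 7989 - (-3325)/(-5 + 4*I*√2) = 7989 + 3325/(-5 + 4*I*√2)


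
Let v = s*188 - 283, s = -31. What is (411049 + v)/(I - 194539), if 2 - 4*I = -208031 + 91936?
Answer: -1619752/662059 ≈ -2.4465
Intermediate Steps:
I = 116097/4 (I = ½ - (-208031 + 91936)/4 = ½ - ¼*(-116095) = ½ + 116095/4 = 116097/4 ≈ 29024.)
v = -6111 (v = -31*188 - 283 = -5828 - 283 = -6111)
(411049 + v)/(I - 194539) = (411049 - 6111)/(116097/4 - 194539) = 404938/(-662059/4) = 404938*(-4/662059) = -1619752/662059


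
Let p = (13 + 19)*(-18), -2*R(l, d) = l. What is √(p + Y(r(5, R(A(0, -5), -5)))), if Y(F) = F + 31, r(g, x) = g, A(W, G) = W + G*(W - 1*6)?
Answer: 6*I*√15 ≈ 23.238*I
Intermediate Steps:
A(W, G) = W + G*(-6 + W) (A(W, G) = W + G*(W - 6) = W + G*(-6 + W))
R(l, d) = -l/2
p = -576 (p = 32*(-18) = -576)
Y(F) = 31 + F
√(p + Y(r(5, R(A(0, -5), -5)))) = √(-576 + (31 + 5)) = √(-576 + 36) = √(-540) = 6*I*√15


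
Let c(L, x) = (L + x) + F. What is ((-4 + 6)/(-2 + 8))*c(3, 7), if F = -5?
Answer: 5/3 ≈ 1.6667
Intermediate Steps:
c(L, x) = -5 + L + x (c(L, x) = (L + x) - 5 = -5 + L + x)
((-4 + 6)/(-2 + 8))*c(3, 7) = ((-4 + 6)/(-2 + 8))*(-5 + 3 + 7) = (2/6)*5 = (2*(⅙))*5 = (⅓)*5 = 5/3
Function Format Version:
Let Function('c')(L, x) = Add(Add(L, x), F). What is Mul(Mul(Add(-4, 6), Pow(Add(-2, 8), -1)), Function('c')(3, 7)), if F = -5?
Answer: Rational(5, 3) ≈ 1.6667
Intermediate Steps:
Function('c')(L, x) = Add(-5, L, x) (Function('c')(L, x) = Add(Add(L, x), -5) = Add(-5, L, x))
Mul(Mul(Add(-4, 6), Pow(Add(-2, 8), -1)), Function('c')(3, 7)) = Mul(Mul(Add(-4, 6), Pow(Add(-2, 8), -1)), Add(-5, 3, 7)) = Mul(Mul(2, Pow(6, -1)), 5) = Mul(Mul(2, Rational(1, 6)), 5) = Mul(Rational(1, 3), 5) = Rational(5, 3)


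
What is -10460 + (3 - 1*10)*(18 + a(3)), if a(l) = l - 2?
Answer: -10593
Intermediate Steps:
a(l) = -2 + l
-10460 + (3 - 1*10)*(18 + a(3)) = -10460 + (3 - 1*10)*(18 + (-2 + 3)) = -10460 + (3 - 10)*(18 + 1) = -10460 - 7*19 = -10460 - 133 = -10593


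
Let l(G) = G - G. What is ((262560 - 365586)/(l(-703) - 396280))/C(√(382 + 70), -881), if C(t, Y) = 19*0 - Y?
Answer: 51513/174561340 ≈ 0.00029510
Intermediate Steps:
C(t, Y) = -Y (C(t, Y) = 0 - Y = -Y)
l(G) = 0
((262560 - 365586)/(l(-703) - 396280))/C(√(382 + 70), -881) = ((262560 - 365586)/(0 - 396280))/((-1*(-881))) = -103026/(-396280)/881 = -103026*(-1/396280)*(1/881) = (51513/198140)*(1/881) = 51513/174561340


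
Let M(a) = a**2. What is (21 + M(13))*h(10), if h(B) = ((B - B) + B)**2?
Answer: 19000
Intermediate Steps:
h(B) = B**2 (h(B) = (0 + B)**2 = B**2)
(21 + M(13))*h(10) = (21 + 13**2)*10**2 = (21 + 169)*100 = 190*100 = 19000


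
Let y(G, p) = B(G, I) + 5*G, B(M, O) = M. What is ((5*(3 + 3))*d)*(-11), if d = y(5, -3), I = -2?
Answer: -9900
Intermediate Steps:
y(G, p) = 6*G (y(G, p) = G + 5*G = 6*G)
d = 30 (d = 6*5 = 30)
((5*(3 + 3))*d)*(-11) = ((5*(3 + 3))*30)*(-11) = ((5*6)*30)*(-11) = (30*30)*(-11) = 900*(-11) = -9900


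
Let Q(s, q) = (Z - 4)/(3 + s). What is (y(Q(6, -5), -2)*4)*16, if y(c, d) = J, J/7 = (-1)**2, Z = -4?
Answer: 448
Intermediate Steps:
Q(s, q) = -8/(3 + s) (Q(s, q) = (-4 - 4)/(3 + s) = -8/(3 + s))
J = 7 (J = 7*(-1)**2 = 7*1 = 7)
y(c, d) = 7
(y(Q(6, -5), -2)*4)*16 = (7*4)*16 = 28*16 = 448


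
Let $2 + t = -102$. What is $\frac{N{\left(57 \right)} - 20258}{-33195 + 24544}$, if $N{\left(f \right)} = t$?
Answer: $\frac{20362}{8651} \approx 2.3537$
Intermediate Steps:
$t = -104$ ($t = -2 - 102 = -104$)
$N{\left(f \right)} = -104$
$\frac{N{\left(57 \right)} - 20258}{-33195 + 24544} = \frac{-104 - 20258}{-33195 + 24544} = - \frac{20362}{-8651} = \left(-20362\right) \left(- \frac{1}{8651}\right) = \frac{20362}{8651}$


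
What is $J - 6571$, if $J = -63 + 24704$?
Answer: $18070$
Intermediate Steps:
$J = 24641$
$J - 6571 = 24641 - 6571 = 18070$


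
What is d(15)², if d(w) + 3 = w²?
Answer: 49284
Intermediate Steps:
d(w) = -3 + w²
d(15)² = (-3 + 15²)² = (-3 + 225)² = 222² = 49284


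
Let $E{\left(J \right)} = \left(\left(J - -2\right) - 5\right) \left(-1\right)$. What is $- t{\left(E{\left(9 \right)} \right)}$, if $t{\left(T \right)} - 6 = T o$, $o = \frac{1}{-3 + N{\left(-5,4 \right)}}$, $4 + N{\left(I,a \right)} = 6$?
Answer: $-12$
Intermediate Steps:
$N{\left(I,a \right)} = 2$ ($N{\left(I,a \right)} = -4 + 6 = 2$)
$o = -1$ ($o = \frac{1}{-3 + 2} = \frac{1}{-1} = -1$)
$E{\left(J \right)} = 3 - J$ ($E{\left(J \right)} = \left(\left(J + 2\right) - 5\right) \left(-1\right) = \left(\left(2 + J\right) - 5\right) \left(-1\right) = \left(-3 + J\right) \left(-1\right) = 3 - J$)
$t{\left(T \right)} = 6 - T$ ($t{\left(T \right)} = 6 + T \left(-1\right) = 6 - T$)
$- t{\left(E{\left(9 \right)} \right)} = - (6 - \left(3 - 9\right)) = - (6 - -6) = - (6 + 6) = \left(-1\right) 12 = -12$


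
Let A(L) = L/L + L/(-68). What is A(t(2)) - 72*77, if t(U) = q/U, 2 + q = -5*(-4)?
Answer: -376933/68 ≈ -5543.1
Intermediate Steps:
q = 18 (q = -2 - 5*(-4) = -2 + 20 = 18)
t(U) = 18/U
A(L) = 1 - L/68 (A(L) = 1 + L*(-1/68) = 1 - L/68)
A(t(2)) - 72*77 = (1 - 9/(34*2)) - 72*77 = (1 - 9/(34*2)) - 5544 = (1 - 1/68*9) - 5544 = (1 - 9/68) - 5544 = 59/68 - 5544 = -376933/68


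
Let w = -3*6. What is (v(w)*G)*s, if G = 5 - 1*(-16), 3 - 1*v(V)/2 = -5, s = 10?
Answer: 3360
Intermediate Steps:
w = -18
v(V) = 16 (v(V) = 6 - 2*(-5) = 6 + 10 = 16)
G = 21 (G = 5 + 16 = 21)
(v(w)*G)*s = (16*21)*10 = 336*10 = 3360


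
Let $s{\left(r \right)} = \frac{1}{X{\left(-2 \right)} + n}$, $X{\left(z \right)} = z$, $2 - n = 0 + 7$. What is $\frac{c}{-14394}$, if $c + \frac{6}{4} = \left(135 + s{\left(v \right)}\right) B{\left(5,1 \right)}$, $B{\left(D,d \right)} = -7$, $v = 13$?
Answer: $\frac{1891}{28788} \approx 0.065687$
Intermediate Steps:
$n = -5$ ($n = 2 - \left(0 + 7\right) = 2 - 7 = -5$)
$s{\left(r \right)} = - \frac{1}{7}$ ($s{\left(r \right)} = \frac{1}{-2 - 5} = \frac{1}{-7} = - \frac{1}{7}$)
$c = - \frac{1891}{2}$ ($c = - \frac{3}{2} + \left(135 - \frac{1}{7}\right) \left(-7\right) = - \frac{3}{2} + \frac{944}{7} \left(-7\right) = - \frac{3}{2} - 944 = - \frac{1891}{2} \approx -945.5$)
$\frac{c}{-14394} = - \frac{1891}{2 \left(-14394\right)} = \left(- \frac{1891}{2}\right) \left(- \frac{1}{14394}\right) = \frac{1891}{28788}$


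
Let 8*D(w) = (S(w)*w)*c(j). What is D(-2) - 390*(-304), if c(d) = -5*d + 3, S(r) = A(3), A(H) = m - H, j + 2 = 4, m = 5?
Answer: 237127/2 ≈ 1.1856e+5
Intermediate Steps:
j = 2 (j = -2 + 4 = 2)
A(H) = 5 - H
S(r) = 2 (S(r) = 5 - 1*3 = 5 - 3 = 2)
c(d) = 3 - 5*d
D(w) = -7*w/4 (D(w) = ((2*w)*(3 - 5*2))/8 = ((2*w)*(3 - 10))/8 = ((2*w)*(-7))/8 = (-14*w)/8 = -7*w/4)
D(-2) - 390*(-304) = -7/4*(-2) - 390*(-304) = 7/2 + 118560 = 237127/2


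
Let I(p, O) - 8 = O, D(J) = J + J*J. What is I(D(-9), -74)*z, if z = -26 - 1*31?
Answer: 3762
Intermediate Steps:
D(J) = J + J²
I(p, O) = 8 + O
z = -57 (z = -26 - 31 = -57)
I(D(-9), -74)*z = (8 - 74)*(-57) = -66*(-57) = 3762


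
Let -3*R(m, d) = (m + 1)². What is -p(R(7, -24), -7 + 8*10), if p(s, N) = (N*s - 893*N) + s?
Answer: 200303/3 ≈ 66768.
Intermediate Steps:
R(m, d) = -(1 + m)²/3 (R(m, d) = -(m + 1)²/3 = -(1 + m)²/3)
p(s, N) = s - 893*N + N*s (p(s, N) = (-893*N + N*s) + s = s - 893*N + N*s)
-p(R(7, -24), -7 + 8*10) = -(-(1 + 7)²/3 - 893*(-7 + 8*10) + (-7 + 8*10)*(-(1 + 7)²/3)) = -(-⅓*8² - 893*(-7 + 80) + (-7 + 80)*(-⅓*8²)) = -(-⅓*64 - 893*73 + 73*(-⅓*64)) = -(-64/3 - 65189 + 73*(-64/3)) = -(-64/3 - 65189 - 4672/3) = -1*(-200303/3) = 200303/3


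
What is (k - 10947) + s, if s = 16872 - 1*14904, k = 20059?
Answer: 11080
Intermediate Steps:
s = 1968 (s = 16872 - 14904 = 1968)
(k - 10947) + s = (20059 - 10947) + 1968 = 9112 + 1968 = 11080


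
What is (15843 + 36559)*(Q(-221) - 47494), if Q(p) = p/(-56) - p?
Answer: -9907971781/4 ≈ -2.4770e+9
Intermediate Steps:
Q(p) = -57*p/56 (Q(p) = p*(-1/56) - p = -p/56 - p = -57*p/56)
(15843 + 36559)*(Q(-221) - 47494) = (15843 + 36559)*(-57/56*(-221) - 47494) = 52402*(12597/56 - 47494) = 52402*(-2647067/56) = -9907971781/4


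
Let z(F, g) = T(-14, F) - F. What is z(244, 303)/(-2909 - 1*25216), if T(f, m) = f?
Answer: 86/9375 ≈ 0.0091733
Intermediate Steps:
z(F, g) = -14 - F
z(244, 303)/(-2909 - 1*25216) = (-14 - 1*244)/(-2909 - 1*25216) = (-14 - 244)/(-2909 - 25216) = -258/(-28125) = -258*(-1/28125) = 86/9375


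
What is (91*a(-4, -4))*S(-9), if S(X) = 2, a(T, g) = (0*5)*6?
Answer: 0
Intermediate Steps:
a(T, g) = 0 (a(T, g) = 0*6 = 0)
(91*a(-4, -4))*S(-9) = (91*0)*2 = 0*2 = 0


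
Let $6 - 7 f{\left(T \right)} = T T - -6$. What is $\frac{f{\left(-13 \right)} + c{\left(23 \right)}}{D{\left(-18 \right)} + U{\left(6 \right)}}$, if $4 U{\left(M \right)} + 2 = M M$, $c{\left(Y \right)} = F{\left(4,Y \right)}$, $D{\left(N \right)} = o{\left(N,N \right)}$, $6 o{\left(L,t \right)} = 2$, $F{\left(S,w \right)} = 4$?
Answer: $- \frac{846}{371} \approx -2.2803$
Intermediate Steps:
$o{\left(L,t \right)} = \frac{1}{3}$ ($o{\left(L,t \right)} = \frac{1}{6} \cdot 2 = \frac{1}{3}$)
$D{\left(N \right)} = \frac{1}{3}$
$c{\left(Y \right)} = 4$
$U{\left(M \right)} = - \frac{1}{2} + \frac{M^{2}}{4}$ ($U{\left(M \right)} = - \frac{1}{2} + \frac{M M}{4} = - \frac{1}{2} + \frac{M^{2}}{4}$)
$f{\left(T \right)} = - \frac{T^{2}}{7}$ ($f{\left(T \right)} = \frac{6}{7} - \frac{T T - -6}{7} = \frac{6}{7} - \frac{T^{2} + 6}{7} = \frac{6}{7} - \frac{6 + T^{2}}{7} = \frac{6}{7} - \left(\frac{6}{7} + \frac{T^{2}}{7}\right) = - \frac{T^{2}}{7}$)
$\frac{f{\left(-13 \right)} + c{\left(23 \right)}}{D{\left(-18 \right)} + U{\left(6 \right)}} = \frac{- \frac{\left(-13\right)^{2}}{7} + 4}{\frac{1}{3} - \left(\frac{1}{2} - \frac{6^{2}}{4}\right)} = \frac{\left(- \frac{1}{7}\right) 169 + 4}{\frac{1}{3} + \left(- \frac{1}{2} + \frac{1}{4} \cdot 36\right)} = \frac{- \frac{169}{7} + 4}{\frac{1}{3} + \left(- \frac{1}{2} + 9\right)} = - \frac{141}{7 \left(\frac{1}{3} + \frac{17}{2}\right)} = - \frac{141}{7 \cdot \frac{53}{6}} = \left(- \frac{141}{7}\right) \frac{6}{53} = - \frac{846}{371}$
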